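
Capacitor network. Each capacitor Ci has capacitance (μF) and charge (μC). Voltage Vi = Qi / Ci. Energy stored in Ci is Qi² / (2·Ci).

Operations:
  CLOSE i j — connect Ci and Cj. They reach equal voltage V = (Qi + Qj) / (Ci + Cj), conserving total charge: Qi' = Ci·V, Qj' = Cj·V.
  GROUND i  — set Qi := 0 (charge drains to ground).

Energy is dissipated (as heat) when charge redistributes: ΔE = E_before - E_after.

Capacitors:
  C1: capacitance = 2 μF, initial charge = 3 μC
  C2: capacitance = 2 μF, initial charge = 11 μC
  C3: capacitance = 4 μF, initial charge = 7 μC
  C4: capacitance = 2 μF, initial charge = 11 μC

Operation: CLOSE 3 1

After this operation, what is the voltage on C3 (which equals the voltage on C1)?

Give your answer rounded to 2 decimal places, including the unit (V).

Answer: 1.67 V

Derivation:
Initial: C1(2μF, Q=3μC, V=1.50V), C2(2μF, Q=11μC, V=5.50V), C3(4μF, Q=7μC, V=1.75V), C4(2μF, Q=11μC, V=5.50V)
Op 1: CLOSE 3-1: Q_total=10.00, C_total=6.00, V=1.67; Q3=6.67, Q1=3.33; dissipated=0.042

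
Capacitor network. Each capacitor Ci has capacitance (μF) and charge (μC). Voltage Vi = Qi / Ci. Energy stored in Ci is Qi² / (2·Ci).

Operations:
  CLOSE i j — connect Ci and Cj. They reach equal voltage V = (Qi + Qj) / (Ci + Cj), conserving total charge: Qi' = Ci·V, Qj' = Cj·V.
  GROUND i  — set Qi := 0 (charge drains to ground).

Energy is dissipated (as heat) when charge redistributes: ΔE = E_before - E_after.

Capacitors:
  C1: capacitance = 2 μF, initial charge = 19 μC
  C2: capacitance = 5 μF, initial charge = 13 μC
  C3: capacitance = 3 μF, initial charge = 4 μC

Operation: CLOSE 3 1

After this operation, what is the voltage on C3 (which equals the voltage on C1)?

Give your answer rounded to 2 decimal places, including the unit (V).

Answer: 4.60 V

Derivation:
Initial: C1(2μF, Q=19μC, V=9.50V), C2(5μF, Q=13μC, V=2.60V), C3(3μF, Q=4μC, V=1.33V)
Op 1: CLOSE 3-1: Q_total=23.00, C_total=5.00, V=4.60; Q3=13.80, Q1=9.20; dissipated=40.017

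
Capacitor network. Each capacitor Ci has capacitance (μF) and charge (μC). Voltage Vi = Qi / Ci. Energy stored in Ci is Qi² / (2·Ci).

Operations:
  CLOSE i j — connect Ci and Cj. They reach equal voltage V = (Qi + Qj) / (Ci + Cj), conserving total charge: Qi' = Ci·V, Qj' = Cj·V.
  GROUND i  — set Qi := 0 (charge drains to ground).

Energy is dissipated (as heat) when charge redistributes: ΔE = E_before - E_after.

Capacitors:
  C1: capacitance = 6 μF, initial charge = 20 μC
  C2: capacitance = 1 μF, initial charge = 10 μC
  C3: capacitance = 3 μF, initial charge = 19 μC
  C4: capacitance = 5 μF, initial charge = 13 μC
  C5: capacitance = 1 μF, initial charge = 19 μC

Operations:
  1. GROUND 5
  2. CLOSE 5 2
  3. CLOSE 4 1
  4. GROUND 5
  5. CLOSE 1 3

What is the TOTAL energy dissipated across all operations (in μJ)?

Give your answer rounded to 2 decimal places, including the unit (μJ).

Answer: 229.84 μJ

Derivation:
Initial: C1(6μF, Q=20μC, V=3.33V), C2(1μF, Q=10μC, V=10.00V), C3(3μF, Q=19μC, V=6.33V), C4(5μF, Q=13μC, V=2.60V), C5(1μF, Q=19μC, V=19.00V)
Op 1: GROUND 5: Q5=0; energy lost=180.500
Op 2: CLOSE 5-2: Q_total=10.00, C_total=2.00, V=5.00; Q5=5.00, Q2=5.00; dissipated=25.000
Op 3: CLOSE 4-1: Q_total=33.00, C_total=11.00, V=3.00; Q4=15.00, Q1=18.00; dissipated=0.733
Op 4: GROUND 5: Q5=0; energy lost=12.500
Op 5: CLOSE 1-3: Q_total=37.00, C_total=9.00, V=4.11; Q1=24.67, Q3=12.33; dissipated=11.111
Total dissipated: 229.844 μJ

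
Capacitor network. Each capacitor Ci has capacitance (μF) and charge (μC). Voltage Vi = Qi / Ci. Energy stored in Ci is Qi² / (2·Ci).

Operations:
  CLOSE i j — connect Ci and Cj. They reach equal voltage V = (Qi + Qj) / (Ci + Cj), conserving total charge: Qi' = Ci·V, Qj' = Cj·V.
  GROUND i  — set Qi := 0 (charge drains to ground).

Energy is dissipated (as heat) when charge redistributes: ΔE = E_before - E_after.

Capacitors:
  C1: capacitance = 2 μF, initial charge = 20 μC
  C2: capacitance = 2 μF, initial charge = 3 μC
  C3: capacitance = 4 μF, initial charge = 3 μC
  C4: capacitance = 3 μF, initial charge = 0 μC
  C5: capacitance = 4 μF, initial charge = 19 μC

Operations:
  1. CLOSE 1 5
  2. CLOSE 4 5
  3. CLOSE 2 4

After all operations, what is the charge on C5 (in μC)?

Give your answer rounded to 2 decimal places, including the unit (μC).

Answer: 14.86 μC

Derivation:
Initial: C1(2μF, Q=20μC, V=10.00V), C2(2μF, Q=3μC, V=1.50V), C3(4μF, Q=3μC, V=0.75V), C4(3μF, Q=0μC, V=0.00V), C5(4μF, Q=19μC, V=4.75V)
Op 1: CLOSE 1-5: Q_total=39.00, C_total=6.00, V=6.50; Q1=13.00, Q5=26.00; dissipated=18.375
Op 2: CLOSE 4-5: Q_total=26.00, C_total=7.00, V=3.71; Q4=11.14, Q5=14.86; dissipated=36.214
Op 3: CLOSE 2-4: Q_total=14.14, C_total=5.00, V=2.83; Q2=5.66, Q4=8.49; dissipated=2.942
Final charges: Q1=13.00, Q2=5.66, Q3=3.00, Q4=8.49, Q5=14.86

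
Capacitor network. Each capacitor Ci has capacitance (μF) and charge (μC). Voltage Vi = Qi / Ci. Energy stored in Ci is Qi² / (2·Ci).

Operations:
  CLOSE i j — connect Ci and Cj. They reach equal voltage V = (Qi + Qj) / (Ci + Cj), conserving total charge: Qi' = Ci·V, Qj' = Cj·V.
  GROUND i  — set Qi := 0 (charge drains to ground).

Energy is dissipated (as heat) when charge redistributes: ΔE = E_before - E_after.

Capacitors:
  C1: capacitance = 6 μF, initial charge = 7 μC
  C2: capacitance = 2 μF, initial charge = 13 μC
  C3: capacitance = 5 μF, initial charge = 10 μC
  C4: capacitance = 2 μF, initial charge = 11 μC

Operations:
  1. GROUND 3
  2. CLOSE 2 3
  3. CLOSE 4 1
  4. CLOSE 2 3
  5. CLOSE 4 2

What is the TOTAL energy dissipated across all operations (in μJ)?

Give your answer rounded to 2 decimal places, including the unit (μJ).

Answer: 54.34 μJ

Derivation:
Initial: C1(6μF, Q=7μC, V=1.17V), C2(2μF, Q=13μC, V=6.50V), C3(5μF, Q=10μC, V=2.00V), C4(2μF, Q=11μC, V=5.50V)
Op 1: GROUND 3: Q3=0; energy lost=10.000
Op 2: CLOSE 2-3: Q_total=13.00, C_total=7.00, V=1.86; Q2=3.71, Q3=9.29; dissipated=30.179
Op 3: CLOSE 4-1: Q_total=18.00, C_total=8.00, V=2.25; Q4=4.50, Q1=13.50; dissipated=14.083
Op 4: CLOSE 2-3: Q_total=13.00, C_total=7.00, V=1.86; Q2=3.71, Q3=9.29; dissipated=0.000
Op 5: CLOSE 4-2: Q_total=8.21, C_total=4.00, V=2.05; Q4=4.11, Q2=4.11; dissipated=0.077
Total dissipated: 54.339 μJ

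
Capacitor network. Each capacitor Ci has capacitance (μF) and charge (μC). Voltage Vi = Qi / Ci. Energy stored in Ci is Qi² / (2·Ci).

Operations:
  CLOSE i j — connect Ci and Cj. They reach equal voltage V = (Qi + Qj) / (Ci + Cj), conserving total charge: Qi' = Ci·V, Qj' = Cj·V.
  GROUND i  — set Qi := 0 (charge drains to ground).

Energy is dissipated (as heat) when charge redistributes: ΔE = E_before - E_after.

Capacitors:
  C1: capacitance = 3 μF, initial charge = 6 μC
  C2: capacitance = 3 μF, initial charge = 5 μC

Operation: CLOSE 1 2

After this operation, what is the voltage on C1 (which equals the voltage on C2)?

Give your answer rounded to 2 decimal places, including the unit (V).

Answer: 1.83 V

Derivation:
Initial: C1(3μF, Q=6μC, V=2.00V), C2(3μF, Q=5μC, V=1.67V)
Op 1: CLOSE 1-2: Q_total=11.00, C_total=6.00, V=1.83; Q1=5.50, Q2=5.50; dissipated=0.083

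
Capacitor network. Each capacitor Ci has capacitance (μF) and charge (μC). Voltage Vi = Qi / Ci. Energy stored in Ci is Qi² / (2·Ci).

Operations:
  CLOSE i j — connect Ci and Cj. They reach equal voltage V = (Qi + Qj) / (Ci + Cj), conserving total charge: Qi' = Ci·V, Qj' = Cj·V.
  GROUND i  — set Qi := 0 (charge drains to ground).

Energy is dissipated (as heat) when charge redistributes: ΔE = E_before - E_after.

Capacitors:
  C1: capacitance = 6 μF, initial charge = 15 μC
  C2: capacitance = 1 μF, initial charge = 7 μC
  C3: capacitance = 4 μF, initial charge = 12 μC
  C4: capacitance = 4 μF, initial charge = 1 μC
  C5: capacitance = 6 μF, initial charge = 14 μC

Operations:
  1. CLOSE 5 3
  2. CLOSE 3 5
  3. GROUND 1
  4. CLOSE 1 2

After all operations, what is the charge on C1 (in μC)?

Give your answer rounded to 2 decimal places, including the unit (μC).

Initial: C1(6μF, Q=15μC, V=2.50V), C2(1μF, Q=7μC, V=7.00V), C3(4μF, Q=12μC, V=3.00V), C4(4μF, Q=1μC, V=0.25V), C5(6μF, Q=14μC, V=2.33V)
Op 1: CLOSE 5-3: Q_total=26.00, C_total=10.00, V=2.60; Q5=15.60, Q3=10.40; dissipated=0.533
Op 2: CLOSE 3-5: Q_total=26.00, C_total=10.00, V=2.60; Q3=10.40, Q5=15.60; dissipated=0.000
Op 3: GROUND 1: Q1=0; energy lost=18.750
Op 4: CLOSE 1-2: Q_total=7.00, C_total=7.00, V=1.00; Q1=6.00, Q2=1.00; dissipated=21.000
Final charges: Q1=6.00, Q2=1.00, Q3=10.40, Q4=1.00, Q5=15.60

Answer: 6.00 μC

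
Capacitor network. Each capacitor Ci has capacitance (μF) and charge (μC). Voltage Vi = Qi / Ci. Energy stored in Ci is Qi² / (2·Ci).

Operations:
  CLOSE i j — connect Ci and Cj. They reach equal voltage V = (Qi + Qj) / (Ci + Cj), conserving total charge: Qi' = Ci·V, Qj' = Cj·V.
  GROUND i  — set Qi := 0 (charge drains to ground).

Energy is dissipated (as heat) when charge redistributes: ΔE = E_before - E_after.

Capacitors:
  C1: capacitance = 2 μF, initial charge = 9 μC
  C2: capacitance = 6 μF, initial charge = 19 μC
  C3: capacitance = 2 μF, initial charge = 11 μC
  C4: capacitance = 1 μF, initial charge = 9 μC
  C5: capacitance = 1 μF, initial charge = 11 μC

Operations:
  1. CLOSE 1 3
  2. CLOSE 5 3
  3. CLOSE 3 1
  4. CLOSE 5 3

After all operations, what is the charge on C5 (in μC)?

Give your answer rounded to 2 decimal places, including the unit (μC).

Answer: 6.33 μC

Derivation:
Initial: C1(2μF, Q=9μC, V=4.50V), C2(6μF, Q=19μC, V=3.17V), C3(2μF, Q=11μC, V=5.50V), C4(1μF, Q=9μC, V=9.00V), C5(1μF, Q=11μC, V=11.00V)
Op 1: CLOSE 1-3: Q_total=20.00, C_total=4.00, V=5.00; Q1=10.00, Q3=10.00; dissipated=0.500
Op 2: CLOSE 5-3: Q_total=21.00, C_total=3.00, V=7.00; Q5=7.00, Q3=14.00; dissipated=12.000
Op 3: CLOSE 3-1: Q_total=24.00, C_total=4.00, V=6.00; Q3=12.00, Q1=12.00; dissipated=2.000
Op 4: CLOSE 5-3: Q_total=19.00, C_total=3.00, V=6.33; Q5=6.33, Q3=12.67; dissipated=0.333
Final charges: Q1=12.00, Q2=19.00, Q3=12.67, Q4=9.00, Q5=6.33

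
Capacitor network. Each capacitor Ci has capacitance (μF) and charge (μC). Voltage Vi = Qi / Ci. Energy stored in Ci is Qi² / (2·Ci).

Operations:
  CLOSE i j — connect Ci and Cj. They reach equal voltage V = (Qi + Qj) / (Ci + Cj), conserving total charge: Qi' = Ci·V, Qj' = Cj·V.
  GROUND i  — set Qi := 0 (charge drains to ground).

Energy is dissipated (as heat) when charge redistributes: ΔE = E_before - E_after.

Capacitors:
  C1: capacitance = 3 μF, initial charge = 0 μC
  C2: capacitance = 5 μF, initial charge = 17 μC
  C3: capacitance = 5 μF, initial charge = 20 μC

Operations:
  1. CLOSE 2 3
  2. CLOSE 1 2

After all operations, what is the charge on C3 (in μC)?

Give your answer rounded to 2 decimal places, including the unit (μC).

Answer: 18.50 μC

Derivation:
Initial: C1(3μF, Q=0μC, V=0.00V), C2(5μF, Q=17μC, V=3.40V), C3(5μF, Q=20μC, V=4.00V)
Op 1: CLOSE 2-3: Q_total=37.00, C_total=10.00, V=3.70; Q2=18.50, Q3=18.50; dissipated=0.450
Op 2: CLOSE 1-2: Q_total=18.50, C_total=8.00, V=2.31; Q1=6.94, Q2=11.56; dissipated=12.834
Final charges: Q1=6.94, Q2=11.56, Q3=18.50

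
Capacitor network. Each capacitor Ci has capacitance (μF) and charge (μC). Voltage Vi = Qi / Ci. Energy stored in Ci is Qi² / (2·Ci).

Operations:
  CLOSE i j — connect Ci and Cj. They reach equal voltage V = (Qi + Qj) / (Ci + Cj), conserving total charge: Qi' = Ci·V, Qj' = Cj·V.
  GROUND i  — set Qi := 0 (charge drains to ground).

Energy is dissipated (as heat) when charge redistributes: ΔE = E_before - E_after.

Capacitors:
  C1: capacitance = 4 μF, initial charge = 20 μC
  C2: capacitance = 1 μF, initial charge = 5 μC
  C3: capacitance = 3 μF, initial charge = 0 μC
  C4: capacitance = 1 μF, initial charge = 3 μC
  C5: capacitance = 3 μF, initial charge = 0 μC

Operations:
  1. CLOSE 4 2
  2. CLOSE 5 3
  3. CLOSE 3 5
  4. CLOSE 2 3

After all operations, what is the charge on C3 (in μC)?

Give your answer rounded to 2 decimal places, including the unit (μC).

Answer: 3.00 μC

Derivation:
Initial: C1(4μF, Q=20μC, V=5.00V), C2(1μF, Q=5μC, V=5.00V), C3(3μF, Q=0μC, V=0.00V), C4(1μF, Q=3μC, V=3.00V), C5(3μF, Q=0μC, V=0.00V)
Op 1: CLOSE 4-2: Q_total=8.00, C_total=2.00, V=4.00; Q4=4.00, Q2=4.00; dissipated=1.000
Op 2: CLOSE 5-3: Q_total=0.00, C_total=6.00, V=0.00; Q5=0.00, Q3=0.00; dissipated=0.000
Op 3: CLOSE 3-5: Q_total=0.00, C_total=6.00, V=0.00; Q3=0.00, Q5=0.00; dissipated=0.000
Op 4: CLOSE 2-3: Q_total=4.00, C_total=4.00, V=1.00; Q2=1.00, Q3=3.00; dissipated=6.000
Final charges: Q1=20.00, Q2=1.00, Q3=3.00, Q4=4.00, Q5=0.00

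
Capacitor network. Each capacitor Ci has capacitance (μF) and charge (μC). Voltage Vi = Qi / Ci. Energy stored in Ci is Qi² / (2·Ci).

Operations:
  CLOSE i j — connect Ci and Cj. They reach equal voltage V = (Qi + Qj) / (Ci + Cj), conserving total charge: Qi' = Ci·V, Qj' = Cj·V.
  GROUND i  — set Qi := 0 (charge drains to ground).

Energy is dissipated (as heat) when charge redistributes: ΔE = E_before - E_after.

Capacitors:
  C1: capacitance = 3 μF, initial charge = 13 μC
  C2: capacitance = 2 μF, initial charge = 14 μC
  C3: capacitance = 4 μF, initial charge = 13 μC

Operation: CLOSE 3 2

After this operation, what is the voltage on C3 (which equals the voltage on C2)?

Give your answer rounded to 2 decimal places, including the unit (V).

Initial: C1(3μF, Q=13μC, V=4.33V), C2(2μF, Q=14μC, V=7.00V), C3(4μF, Q=13μC, V=3.25V)
Op 1: CLOSE 3-2: Q_total=27.00, C_total=6.00, V=4.50; Q3=18.00, Q2=9.00; dissipated=9.375

Answer: 4.50 V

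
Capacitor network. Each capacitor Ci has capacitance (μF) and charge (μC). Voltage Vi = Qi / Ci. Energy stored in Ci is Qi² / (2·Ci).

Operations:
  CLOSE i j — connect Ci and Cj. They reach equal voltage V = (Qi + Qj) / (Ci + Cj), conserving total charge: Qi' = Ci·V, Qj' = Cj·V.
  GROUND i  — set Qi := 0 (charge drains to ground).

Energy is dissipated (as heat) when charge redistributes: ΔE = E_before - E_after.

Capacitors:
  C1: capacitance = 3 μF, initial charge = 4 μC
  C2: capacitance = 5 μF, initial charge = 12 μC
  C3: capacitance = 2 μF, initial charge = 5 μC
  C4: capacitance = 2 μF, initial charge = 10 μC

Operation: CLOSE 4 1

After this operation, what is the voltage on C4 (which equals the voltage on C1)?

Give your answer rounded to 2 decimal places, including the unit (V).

Answer: 2.80 V

Derivation:
Initial: C1(3μF, Q=4μC, V=1.33V), C2(5μF, Q=12μC, V=2.40V), C3(2μF, Q=5μC, V=2.50V), C4(2μF, Q=10μC, V=5.00V)
Op 1: CLOSE 4-1: Q_total=14.00, C_total=5.00, V=2.80; Q4=5.60, Q1=8.40; dissipated=8.067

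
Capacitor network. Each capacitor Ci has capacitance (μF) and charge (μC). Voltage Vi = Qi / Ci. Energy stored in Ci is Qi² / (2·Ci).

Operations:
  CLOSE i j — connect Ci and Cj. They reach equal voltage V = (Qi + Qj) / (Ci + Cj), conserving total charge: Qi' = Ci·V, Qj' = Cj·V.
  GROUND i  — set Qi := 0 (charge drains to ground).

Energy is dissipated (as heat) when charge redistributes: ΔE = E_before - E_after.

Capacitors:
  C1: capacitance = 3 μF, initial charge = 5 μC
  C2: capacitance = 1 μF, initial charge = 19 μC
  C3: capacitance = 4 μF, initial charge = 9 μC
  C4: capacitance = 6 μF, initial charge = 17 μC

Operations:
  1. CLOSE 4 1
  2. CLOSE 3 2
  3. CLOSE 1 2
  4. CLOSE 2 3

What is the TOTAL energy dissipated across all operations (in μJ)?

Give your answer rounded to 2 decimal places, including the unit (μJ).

Initial: C1(3μF, Q=5μC, V=1.67V), C2(1μF, Q=19μC, V=19.00V), C3(4μF, Q=9μC, V=2.25V), C4(6μF, Q=17μC, V=2.83V)
Op 1: CLOSE 4-1: Q_total=22.00, C_total=9.00, V=2.44; Q4=14.67, Q1=7.33; dissipated=1.361
Op 2: CLOSE 3-2: Q_total=28.00, C_total=5.00, V=5.60; Q3=22.40, Q2=5.60; dissipated=112.225
Op 3: CLOSE 1-2: Q_total=12.93, C_total=4.00, V=3.23; Q1=9.70, Q2=3.23; dissipated=3.734
Op 4: CLOSE 2-3: Q_total=25.63, C_total=5.00, V=5.13; Q2=5.13, Q3=20.51; dissipated=2.240
Total dissipated: 119.561 μJ

Answer: 119.56 μJ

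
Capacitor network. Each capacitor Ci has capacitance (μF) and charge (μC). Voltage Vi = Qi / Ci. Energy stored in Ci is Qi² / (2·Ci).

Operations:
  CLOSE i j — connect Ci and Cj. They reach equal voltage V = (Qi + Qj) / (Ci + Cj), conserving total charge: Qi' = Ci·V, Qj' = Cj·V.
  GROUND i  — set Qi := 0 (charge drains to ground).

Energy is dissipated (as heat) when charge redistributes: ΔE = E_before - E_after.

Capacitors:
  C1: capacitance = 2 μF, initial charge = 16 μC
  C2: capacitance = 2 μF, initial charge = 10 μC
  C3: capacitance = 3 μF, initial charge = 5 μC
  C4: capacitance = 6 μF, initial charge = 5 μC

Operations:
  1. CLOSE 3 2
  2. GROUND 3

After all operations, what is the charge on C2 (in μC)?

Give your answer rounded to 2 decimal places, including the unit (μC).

Initial: C1(2μF, Q=16μC, V=8.00V), C2(2μF, Q=10μC, V=5.00V), C3(3μF, Q=5μC, V=1.67V), C4(6μF, Q=5μC, V=0.83V)
Op 1: CLOSE 3-2: Q_total=15.00, C_total=5.00, V=3.00; Q3=9.00, Q2=6.00; dissipated=6.667
Op 2: GROUND 3: Q3=0; energy lost=13.500
Final charges: Q1=16.00, Q2=6.00, Q3=0.00, Q4=5.00

Answer: 6.00 μC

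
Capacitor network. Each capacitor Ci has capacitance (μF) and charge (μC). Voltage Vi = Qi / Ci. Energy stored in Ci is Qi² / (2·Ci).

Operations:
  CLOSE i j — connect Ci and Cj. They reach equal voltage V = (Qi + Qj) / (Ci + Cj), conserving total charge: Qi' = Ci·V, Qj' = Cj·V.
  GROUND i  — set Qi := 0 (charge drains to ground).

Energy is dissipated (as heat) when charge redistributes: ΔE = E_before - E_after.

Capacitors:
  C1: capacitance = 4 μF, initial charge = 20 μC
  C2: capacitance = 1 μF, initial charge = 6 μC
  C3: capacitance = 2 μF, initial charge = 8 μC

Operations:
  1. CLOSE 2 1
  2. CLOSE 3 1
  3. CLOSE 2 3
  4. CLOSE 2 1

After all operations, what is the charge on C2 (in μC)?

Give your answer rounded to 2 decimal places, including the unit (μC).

Initial: C1(4μF, Q=20μC, V=5.00V), C2(1μF, Q=6μC, V=6.00V), C3(2μF, Q=8μC, V=4.00V)
Op 1: CLOSE 2-1: Q_total=26.00, C_total=5.00, V=5.20; Q2=5.20, Q1=20.80; dissipated=0.400
Op 2: CLOSE 3-1: Q_total=28.80, C_total=6.00, V=4.80; Q3=9.60, Q1=19.20; dissipated=0.960
Op 3: CLOSE 2-3: Q_total=14.80, C_total=3.00, V=4.93; Q2=4.93, Q3=9.87; dissipated=0.053
Op 4: CLOSE 2-1: Q_total=24.13, C_total=5.00, V=4.83; Q2=4.83, Q1=19.31; dissipated=0.007
Final charges: Q1=19.31, Q2=4.83, Q3=9.87

Answer: 4.83 μC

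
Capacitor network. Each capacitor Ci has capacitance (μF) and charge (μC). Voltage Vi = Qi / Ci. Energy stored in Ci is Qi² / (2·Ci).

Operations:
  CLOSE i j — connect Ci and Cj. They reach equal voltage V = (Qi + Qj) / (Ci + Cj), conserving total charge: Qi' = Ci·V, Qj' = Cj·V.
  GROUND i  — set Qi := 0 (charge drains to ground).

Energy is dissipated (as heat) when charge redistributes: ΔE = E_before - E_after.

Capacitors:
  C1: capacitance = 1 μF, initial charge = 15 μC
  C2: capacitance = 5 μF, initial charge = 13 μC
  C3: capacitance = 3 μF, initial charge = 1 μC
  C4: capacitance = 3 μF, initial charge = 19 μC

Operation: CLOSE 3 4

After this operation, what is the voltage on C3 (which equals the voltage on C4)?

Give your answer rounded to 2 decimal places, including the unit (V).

Answer: 3.33 V

Derivation:
Initial: C1(1μF, Q=15μC, V=15.00V), C2(5μF, Q=13μC, V=2.60V), C3(3μF, Q=1μC, V=0.33V), C4(3μF, Q=19μC, V=6.33V)
Op 1: CLOSE 3-4: Q_total=20.00, C_total=6.00, V=3.33; Q3=10.00, Q4=10.00; dissipated=27.000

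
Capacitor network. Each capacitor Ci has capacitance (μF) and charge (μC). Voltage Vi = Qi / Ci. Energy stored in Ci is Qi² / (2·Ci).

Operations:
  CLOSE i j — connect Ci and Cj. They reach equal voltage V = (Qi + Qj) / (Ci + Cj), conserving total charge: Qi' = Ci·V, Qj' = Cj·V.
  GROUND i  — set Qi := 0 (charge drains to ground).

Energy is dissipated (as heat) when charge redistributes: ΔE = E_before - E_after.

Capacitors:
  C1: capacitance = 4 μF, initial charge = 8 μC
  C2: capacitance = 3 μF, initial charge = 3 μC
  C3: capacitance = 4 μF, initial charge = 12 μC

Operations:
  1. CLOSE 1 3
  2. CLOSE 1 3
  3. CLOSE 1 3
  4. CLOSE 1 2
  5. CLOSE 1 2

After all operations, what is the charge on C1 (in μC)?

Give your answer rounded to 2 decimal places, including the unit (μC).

Answer: 7.43 μC

Derivation:
Initial: C1(4μF, Q=8μC, V=2.00V), C2(3μF, Q=3μC, V=1.00V), C3(4μF, Q=12μC, V=3.00V)
Op 1: CLOSE 1-3: Q_total=20.00, C_total=8.00, V=2.50; Q1=10.00, Q3=10.00; dissipated=1.000
Op 2: CLOSE 1-3: Q_total=20.00, C_total=8.00, V=2.50; Q1=10.00, Q3=10.00; dissipated=0.000
Op 3: CLOSE 1-3: Q_total=20.00, C_total=8.00, V=2.50; Q1=10.00, Q3=10.00; dissipated=0.000
Op 4: CLOSE 1-2: Q_total=13.00, C_total=7.00, V=1.86; Q1=7.43, Q2=5.57; dissipated=1.929
Op 5: CLOSE 1-2: Q_total=13.00, C_total=7.00, V=1.86; Q1=7.43, Q2=5.57; dissipated=0.000
Final charges: Q1=7.43, Q2=5.57, Q3=10.00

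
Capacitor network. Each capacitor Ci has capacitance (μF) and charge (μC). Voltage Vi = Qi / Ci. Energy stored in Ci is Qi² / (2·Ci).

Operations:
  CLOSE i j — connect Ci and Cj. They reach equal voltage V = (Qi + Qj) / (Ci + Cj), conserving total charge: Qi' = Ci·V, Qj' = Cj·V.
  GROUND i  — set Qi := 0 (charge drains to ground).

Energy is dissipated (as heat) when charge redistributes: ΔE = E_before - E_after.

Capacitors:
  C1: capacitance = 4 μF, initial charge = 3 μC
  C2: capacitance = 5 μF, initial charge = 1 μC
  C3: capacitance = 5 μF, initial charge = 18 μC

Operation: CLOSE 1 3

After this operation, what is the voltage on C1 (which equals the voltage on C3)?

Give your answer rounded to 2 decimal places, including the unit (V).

Answer: 2.33 V

Derivation:
Initial: C1(4μF, Q=3μC, V=0.75V), C2(5μF, Q=1μC, V=0.20V), C3(5μF, Q=18μC, V=3.60V)
Op 1: CLOSE 1-3: Q_total=21.00, C_total=9.00, V=2.33; Q1=9.33, Q3=11.67; dissipated=9.025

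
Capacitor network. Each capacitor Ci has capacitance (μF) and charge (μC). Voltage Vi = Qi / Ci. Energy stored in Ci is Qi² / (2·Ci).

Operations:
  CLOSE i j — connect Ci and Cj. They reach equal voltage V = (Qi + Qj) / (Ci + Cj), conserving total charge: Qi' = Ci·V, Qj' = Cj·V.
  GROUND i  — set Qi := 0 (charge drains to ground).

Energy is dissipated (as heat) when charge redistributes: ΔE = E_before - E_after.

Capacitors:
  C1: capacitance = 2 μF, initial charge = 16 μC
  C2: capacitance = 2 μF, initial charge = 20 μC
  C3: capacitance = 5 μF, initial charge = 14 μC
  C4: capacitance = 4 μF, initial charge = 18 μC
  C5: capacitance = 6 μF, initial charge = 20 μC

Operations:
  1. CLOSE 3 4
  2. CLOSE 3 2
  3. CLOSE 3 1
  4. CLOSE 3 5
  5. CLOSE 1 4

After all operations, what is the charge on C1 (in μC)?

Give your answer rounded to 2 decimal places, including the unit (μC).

Initial: C1(2μF, Q=16μC, V=8.00V), C2(2μF, Q=20μC, V=10.00V), C3(5μF, Q=14μC, V=2.80V), C4(4μF, Q=18μC, V=4.50V), C5(6μF, Q=20μC, V=3.33V)
Op 1: CLOSE 3-4: Q_total=32.00, C_total=9.00, V=3.56; Q3=17.78, Q4=14.22; dissipated=3.211
Op 2: CLOSE 3-2: Q_total=37.78, C_total=7.00, V=5.40; Q3=26.98, Q2=10.79; dissipated=29.665
Op 3: CLOSE 3-1: Q_total=42.98, C_total=7.00, V=6.14; Q3=30.70, Q1=12.28; dissipated=4.840
Op 4: CLOSE 3-5: Q_total=50.70, C_total=11.00, V=4.61; Q3=23.05, Q5=27.66; dissipated=10.746
Op 5: CLOSE 1-4: Q_total=26.50, C_total=6.00, V=4.42; Q1=8.83, Q4=17.67; dissipated=4.455
Final charges: Q1=8.83, Q2=10.79, Q3=23.05, Q4=17.67, Q5=27.66

Answer: 8.83 μC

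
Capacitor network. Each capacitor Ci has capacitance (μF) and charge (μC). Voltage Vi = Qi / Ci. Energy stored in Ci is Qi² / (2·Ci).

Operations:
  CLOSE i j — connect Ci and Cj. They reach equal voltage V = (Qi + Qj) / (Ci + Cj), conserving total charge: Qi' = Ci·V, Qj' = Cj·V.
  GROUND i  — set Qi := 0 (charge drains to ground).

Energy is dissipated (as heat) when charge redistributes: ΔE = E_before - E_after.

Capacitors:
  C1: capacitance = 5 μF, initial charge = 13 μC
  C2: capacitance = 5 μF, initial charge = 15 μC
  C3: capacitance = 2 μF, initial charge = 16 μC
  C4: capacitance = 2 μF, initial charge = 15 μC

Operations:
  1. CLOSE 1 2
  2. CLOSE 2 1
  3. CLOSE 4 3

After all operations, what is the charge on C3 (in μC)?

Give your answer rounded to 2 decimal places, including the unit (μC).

Initial: C1(5μF, Q=13μC, V=2.60V), C2(5μF, Q=15μC, V=3.00V), C3(2μF, Q=16μC, V=8.00V), C4(2μF, Q=15μC, V=7.50V)
Op 1: CLOSE 1-2: Q_total=28.00, C_total=10.00, V=2.80; Q1=14.00, Q2=14.00; dissipated=0.200
Op 2: CLOSE 2-1: Q_total=28.00, C_total=10.00, V=2.80; Q2=14.00, Q1=14.00; dissipated=0.000
Op 3: CLOSE 4-3: Q_total=31.00, C_total=4.00, V=7.75; Q4=15.50, Q3=15.50; dissipated=0.125
Final charges: Q1=14.00, Q2=14.00, Q3=15.50, Q4=15.50

Answer: 15.50 μC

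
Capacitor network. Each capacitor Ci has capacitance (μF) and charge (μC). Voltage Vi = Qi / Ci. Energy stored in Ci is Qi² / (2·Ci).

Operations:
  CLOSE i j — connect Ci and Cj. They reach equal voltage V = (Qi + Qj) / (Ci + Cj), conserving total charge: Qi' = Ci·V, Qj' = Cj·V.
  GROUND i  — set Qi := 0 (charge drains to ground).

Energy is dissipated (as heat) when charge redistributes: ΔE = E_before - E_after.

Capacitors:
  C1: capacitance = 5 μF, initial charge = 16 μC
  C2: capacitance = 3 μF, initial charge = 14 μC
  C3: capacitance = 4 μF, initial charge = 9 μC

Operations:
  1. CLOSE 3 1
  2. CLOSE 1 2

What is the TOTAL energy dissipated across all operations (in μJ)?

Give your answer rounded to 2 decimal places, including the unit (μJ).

Answer: 4.35 μJ

Derivation:
Initial: C1(5μF, Q=16μC, V=3.20V), C2(3μF, Q=14μC, V=4.67V), C3(4μF, Q=9μC, V=2.25V)
Op 1: CLOSE 3-1: Q_total=25.00, C_total=9.00, V=2.78; Q3=11.11, Q1=13.89; dissipated=1.003
Op 2: CLOSE 1-2: Q_total=27.89, C_total=8.00, V=3.49; Q1=17.43, Q2=10.46; dissipated=3.345
Total dissipated: 4.348 μJ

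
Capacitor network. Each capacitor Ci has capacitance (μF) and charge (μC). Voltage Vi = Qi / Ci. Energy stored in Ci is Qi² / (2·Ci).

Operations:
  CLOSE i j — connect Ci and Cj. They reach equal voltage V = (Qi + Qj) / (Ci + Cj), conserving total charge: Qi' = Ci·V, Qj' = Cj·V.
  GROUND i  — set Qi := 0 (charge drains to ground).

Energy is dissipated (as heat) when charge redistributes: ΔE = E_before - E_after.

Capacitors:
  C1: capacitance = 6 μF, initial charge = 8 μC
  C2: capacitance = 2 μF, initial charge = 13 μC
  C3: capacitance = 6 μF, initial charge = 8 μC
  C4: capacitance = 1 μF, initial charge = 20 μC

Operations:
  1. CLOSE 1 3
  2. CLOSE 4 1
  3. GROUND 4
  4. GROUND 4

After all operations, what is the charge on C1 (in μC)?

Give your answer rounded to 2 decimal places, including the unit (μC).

Initial: C1(6μF, Q=8μC, V=1.33V), C2(2μF, Q=13μC, V=6.50V), C3(6μF, Q=8μC, V=1.33V), C4(1μF, Q=20μC, V=20.00V)
Op 1: CLOSE 1-3: Q_total=16.00, C_total=12.00, V=1.33; Q1=8.00, Q3=8.00; dissipated=0.000
Op 2: CLOSE 4-1: Q_total=28.00, C_total=7.00, V=4.00; Q4=4.00, Q1=24.00; dissipated=149.333
Op 3: GROUND 4: Q4=0; energy lost=8.000
Op 4: GROUND 4: Q4=0; energy lost=0.000
Final charges: Q1=24.00, Q2=13.00, Q3=8.00, Q4=0.00

Answer: 24.00 μC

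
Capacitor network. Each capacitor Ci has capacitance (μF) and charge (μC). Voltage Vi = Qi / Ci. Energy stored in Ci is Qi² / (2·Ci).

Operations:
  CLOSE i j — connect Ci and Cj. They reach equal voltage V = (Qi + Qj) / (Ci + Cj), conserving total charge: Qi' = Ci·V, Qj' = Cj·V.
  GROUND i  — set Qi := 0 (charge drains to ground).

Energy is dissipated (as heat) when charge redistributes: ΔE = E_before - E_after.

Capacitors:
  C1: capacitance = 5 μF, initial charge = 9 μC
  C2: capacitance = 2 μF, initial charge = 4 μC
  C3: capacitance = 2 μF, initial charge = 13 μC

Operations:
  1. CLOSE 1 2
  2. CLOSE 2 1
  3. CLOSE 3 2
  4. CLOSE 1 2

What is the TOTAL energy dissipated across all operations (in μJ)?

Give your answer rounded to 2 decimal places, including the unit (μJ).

Answer: 14.66 μJ

Derivation:
Initial: C1(5μF, Q=9μC, V=1.80V), C2(2μF, Q=4μC, V=2.00V), C3(2μF, Q=13μC, V=6.50V)
Op 1: CLOSE 1-2: Q_total=13.00, C_total=7.00, V=1.86; Q1=9.29, Q2=3.71; dissipated=0.029
Op 2: CLOSE 2-1: Q_total=13.00, C_total=7.00, V=1.86; Q2=3.71, Q1=9.29; dissipated=0.000
Op 3: CLOSE 3-2: Q_total=16.71, C_total=4.00, V=4.18; Q3=8.36, Q2=8.36; dissipated=10.778
Op 4: CLOSE 1-2: Q_total=17.64, C_total=7.00, V=2.52; Q1=12.60, Q2=5.04; dissipated=3.849
Total dissipated: 14.656 μJ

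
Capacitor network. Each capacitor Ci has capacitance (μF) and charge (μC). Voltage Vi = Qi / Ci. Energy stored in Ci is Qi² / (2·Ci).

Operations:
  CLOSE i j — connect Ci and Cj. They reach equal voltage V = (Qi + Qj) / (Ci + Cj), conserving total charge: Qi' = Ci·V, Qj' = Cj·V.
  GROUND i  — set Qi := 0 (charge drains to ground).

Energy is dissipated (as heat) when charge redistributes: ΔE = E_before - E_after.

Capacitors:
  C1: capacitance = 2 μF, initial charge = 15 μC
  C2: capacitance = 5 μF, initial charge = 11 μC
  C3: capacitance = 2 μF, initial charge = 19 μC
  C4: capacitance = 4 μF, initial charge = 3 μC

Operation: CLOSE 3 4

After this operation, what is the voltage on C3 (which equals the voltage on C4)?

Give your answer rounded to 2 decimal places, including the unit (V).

Initial: C1(2μF, Q=15μC, V=7.50V), C2(5μF, Q=11μC, V=2.20V), C3(2μF, Q=19μC, V=9.50V), C4(4μF, Q=3μC, V=0.75V)
Op 1: CLOSE 3-4: Q_total=22.00, C_total=6.00, V=3.67; Q3=7.33, Q4=14.67; dissipated=51.042

Answer: 3.67 V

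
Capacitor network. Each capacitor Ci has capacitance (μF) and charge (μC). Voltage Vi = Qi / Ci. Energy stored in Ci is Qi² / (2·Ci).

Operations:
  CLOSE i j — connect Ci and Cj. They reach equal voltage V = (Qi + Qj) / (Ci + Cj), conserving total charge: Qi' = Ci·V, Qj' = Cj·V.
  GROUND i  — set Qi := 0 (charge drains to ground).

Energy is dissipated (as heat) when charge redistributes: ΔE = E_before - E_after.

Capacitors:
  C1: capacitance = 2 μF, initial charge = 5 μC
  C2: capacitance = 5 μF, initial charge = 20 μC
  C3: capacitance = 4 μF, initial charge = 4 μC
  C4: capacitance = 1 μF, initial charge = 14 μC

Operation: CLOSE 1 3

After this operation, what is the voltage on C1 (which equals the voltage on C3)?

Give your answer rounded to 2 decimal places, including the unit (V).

Initial: C1(2μF, Q=5μC, V=2.50V), C2(5μF, Q=20μC, V=4.00V), C3(4μF, Q=4μC, V=1.00V), C4(1μF, Q=14μC, V=14.00V)
Op 1: CLOSE 1-3: Q_total=9.00, C_total=6.00, V=1.50; Q1=3.00, Q3=6.00; dissipated=1.500

Answer: 1.50 V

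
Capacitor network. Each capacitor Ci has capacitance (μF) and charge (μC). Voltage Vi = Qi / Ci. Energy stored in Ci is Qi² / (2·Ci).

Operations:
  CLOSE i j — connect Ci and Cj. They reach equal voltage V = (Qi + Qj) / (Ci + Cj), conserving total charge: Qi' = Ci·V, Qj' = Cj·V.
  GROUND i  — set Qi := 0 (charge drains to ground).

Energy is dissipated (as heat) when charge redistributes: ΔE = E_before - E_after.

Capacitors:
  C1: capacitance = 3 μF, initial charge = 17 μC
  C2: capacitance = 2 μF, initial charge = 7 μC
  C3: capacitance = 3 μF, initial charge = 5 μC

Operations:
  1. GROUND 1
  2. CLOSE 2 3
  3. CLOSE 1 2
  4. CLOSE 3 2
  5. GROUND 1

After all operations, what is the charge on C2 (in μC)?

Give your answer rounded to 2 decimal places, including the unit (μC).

Answer: 3.65 μC

Derivation:
Initial: C1(3μF, Q=17μC, V=5.67V), C2(2μF, Q=7μC, V=3.50V), C3(3μF, Q=5μC, V=1.67V)
Op 1: GROUND 1: Q1=0; energy lost=48.167
Op 2: CLOSE 2-3: Q_total=12.00, C_total=5.00, V=2.40; Q2=4.80, Q3=7.20; dissipated=2.017
Op 3: CLOSE 1-2: Q_total=4.80, C_total=5.00, V=0.96; Q1=2.88, Q2=1.92; dissipated=3.456
Op 4: CLOSE 3-2: Q_total=9.12, C_total=5.00, V=1.82; Q3=5.47, Q2=3.65; dissipated=1.244
Op 5: GROUND 1: Q1=0; energy lost=1.382
Final charges: Q1=0.00, Q2=3.65, Q3=5.47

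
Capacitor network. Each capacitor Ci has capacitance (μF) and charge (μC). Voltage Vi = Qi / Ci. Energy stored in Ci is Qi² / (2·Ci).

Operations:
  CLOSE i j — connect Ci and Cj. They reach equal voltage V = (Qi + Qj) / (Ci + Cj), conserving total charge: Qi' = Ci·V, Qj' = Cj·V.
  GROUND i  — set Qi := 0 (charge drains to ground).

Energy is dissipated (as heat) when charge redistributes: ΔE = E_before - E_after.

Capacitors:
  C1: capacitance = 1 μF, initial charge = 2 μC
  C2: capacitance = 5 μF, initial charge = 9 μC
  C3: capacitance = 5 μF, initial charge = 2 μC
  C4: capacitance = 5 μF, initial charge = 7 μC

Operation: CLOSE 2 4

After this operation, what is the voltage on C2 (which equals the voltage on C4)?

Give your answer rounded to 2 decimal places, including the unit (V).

Answer: 1.60 V

Derivation:
Initial: C1(1μF, Q=2μC, V=2.00V), C2(5μF, Q=9μC, V=1.80V), C3(5μF, Q=2μC, V=0.40V), C4(5μF, Q=7μC, V=1.40V)
Op 1: CLOSE 2-4: Q_total=16.00, C_total=10.00, V=1.60; Q2=8.00, Q4=8.00; dissipated=0.200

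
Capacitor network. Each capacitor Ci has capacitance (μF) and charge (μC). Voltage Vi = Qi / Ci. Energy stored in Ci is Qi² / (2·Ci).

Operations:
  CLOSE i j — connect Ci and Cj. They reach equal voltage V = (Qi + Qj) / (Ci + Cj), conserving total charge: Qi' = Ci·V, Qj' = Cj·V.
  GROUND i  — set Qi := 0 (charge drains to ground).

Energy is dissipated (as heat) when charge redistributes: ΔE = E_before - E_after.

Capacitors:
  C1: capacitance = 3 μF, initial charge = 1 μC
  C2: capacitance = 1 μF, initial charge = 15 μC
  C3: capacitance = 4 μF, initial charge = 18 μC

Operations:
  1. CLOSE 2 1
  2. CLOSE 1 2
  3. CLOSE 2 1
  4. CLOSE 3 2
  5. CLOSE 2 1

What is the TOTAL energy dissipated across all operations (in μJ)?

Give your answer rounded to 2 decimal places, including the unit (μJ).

Answer: 80.83 μJ

Derivation:
Initial: C1(3μF, Q=1μC, V=0.33V), C2(1μF, Q=15μC, V=15.00V), C3(4μF, Q=18μC, V=4.50V)
Op 1: CLOSE 2-1: Q_total=16.00, C_total=4.00, V=4.00; Q2=4.00, Q1=12.00; dissipated=80.667
Op 2: CLOSE 1-2: Q_total=16.00, C_total=4.00, V=4.00; Q1=12.00, Q2=4.00; dissipated=0.000
Op 3: CLOSE 2-1: Q_total=16.00, C_total=4.00, V=4.00; Q2=4.00, Q1=12.00; dissipated=0.000
Op 4: CLOSE 3-2: Q_total=22.00, C_total=5.00, V=4.40; Q3=17.60, Q2=4.40; dissipated=0.100
Op 5: CLOSE 2-1: Q_total=16.40, C_total=4.00, V=4.10; Q2=4.10, Q1=12.30; dissipated=0.060
Total dissipated: 80.827 μJ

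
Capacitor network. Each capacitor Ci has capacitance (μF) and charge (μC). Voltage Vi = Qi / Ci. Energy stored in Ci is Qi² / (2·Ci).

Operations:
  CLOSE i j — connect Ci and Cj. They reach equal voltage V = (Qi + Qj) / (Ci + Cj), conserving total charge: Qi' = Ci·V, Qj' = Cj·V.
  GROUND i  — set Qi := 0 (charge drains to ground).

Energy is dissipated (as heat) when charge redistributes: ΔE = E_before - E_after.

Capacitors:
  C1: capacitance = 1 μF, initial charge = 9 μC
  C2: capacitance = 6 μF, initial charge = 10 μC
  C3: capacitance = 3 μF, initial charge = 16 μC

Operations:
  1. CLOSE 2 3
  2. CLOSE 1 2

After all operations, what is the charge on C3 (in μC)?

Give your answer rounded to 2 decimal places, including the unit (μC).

Answer: 8.67 μC

Derivation:
Initial: C1(1μF, Q=9μC, V=9.00V), C2(6μF, Q=10μC, V=1.67V), C3(3μF, Q=16μC, V=5.33V)
Op 1: CLOSE 2-3: Q_total=26.00, C_total=9.00, V=2.89; Q2=17.33, Q3=8.67; dissipated=13.444
Op 2: CLOSE 1-2: Q_total=26.33, C_total=7.00, V=3.76; Q1=3.76, Q2=22.57; dissipated=16.005
Final charges: Q1=3.76, Q2=22.57, Q3=8.67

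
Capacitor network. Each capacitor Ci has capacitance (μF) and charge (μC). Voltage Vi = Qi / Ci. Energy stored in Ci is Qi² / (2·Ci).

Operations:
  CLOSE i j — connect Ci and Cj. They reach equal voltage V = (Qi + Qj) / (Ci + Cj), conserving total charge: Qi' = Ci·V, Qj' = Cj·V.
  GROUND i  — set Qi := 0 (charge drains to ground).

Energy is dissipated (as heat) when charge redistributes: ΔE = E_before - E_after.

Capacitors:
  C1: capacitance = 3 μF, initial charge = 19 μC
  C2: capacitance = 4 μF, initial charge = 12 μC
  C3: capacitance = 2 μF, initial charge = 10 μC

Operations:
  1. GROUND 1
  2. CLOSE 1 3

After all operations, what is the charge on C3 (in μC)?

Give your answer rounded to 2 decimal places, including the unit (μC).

Answer: 4.00 μC

Derivation:
Initial: C1(3μF, Q=19μC, V=6.33V), C2(4μF, Q=12μC, V=3.00V), C3(2μF, Q=10μC, V=5.00V)
Op 1: GROUND 1: Q1=0; energy lost=60.167
Op 2: CLOSE 1-3: Q_total=10.00, C_total=5.00, V=2.00; Q1=6.00, Q3=4.00; dissipated=15.000
Final charges: Q1=6.00, Q2=12.00, Q3=4.00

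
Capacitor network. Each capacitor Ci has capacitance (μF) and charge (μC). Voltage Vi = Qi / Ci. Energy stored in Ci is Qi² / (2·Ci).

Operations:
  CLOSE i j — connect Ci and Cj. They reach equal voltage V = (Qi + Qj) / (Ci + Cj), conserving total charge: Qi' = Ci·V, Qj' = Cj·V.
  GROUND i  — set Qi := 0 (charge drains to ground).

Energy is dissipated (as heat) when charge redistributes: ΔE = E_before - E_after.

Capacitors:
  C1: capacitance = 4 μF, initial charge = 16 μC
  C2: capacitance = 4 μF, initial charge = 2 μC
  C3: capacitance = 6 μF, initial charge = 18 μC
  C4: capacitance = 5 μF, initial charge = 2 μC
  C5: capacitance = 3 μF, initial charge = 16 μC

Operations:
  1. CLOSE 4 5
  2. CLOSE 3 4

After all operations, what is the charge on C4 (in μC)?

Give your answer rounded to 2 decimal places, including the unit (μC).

Answer: 13.30 μC

Derivation:
Initial: C1(4μF, Q=16μC, V=4.00V), C2(4μF, Q=2μC, V=0.50V), C3(6μF, Q=18μC, V=3.00V), C4(5μF, Q=2μC, V=0.40V), C5(3μF, Q=16μC, V=5.33V)
Op 1: CLOSE 4-5: Q_total=18.00, C_total=8.00, V=2.25; Q4=11.25, Q5=6.75; dissipated=22.817
Op 2: CLOSE 3-4: Q_total=29.25, C_total=11.00, V=2.66; Q3=15.95, Q4=13.30; dissipated=0.767
Final charges: Q1=16.00, Q2=2.00, Q3=15.95, Q4=13.30, Q5=6.75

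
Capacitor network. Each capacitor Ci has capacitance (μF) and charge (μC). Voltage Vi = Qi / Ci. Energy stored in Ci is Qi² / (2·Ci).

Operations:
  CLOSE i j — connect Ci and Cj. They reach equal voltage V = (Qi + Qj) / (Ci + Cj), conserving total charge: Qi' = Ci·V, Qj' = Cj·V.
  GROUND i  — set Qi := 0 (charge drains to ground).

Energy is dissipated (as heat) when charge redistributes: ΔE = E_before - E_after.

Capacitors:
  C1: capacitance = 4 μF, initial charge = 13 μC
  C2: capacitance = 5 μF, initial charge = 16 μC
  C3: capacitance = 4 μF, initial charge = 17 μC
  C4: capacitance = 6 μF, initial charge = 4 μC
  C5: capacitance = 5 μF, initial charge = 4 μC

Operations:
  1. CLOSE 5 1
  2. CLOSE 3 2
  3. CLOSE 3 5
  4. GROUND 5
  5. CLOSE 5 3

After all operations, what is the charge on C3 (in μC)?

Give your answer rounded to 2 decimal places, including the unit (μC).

Answer: 4.76 μC

Derivation:
Initial: C1(4μF, Q=13μC, V=3.25V), C2(5μF, Q=16μC, V=3.20V), C3(4μF, Q=17μC, V=4.25V), C4(6μF, Q=4μC, V=0.67V), C5(5μF, Q=4μC, V=0.80V)
Op 1: CLOSE 5-1: Q_total=17.00, C_total=9.00, V=1.89; Q5=9.44, Q1=7.56; dissipated=6.669
Op 2: CLOSE 3-2: Q_total=33.00, C_total=9.00, V=3.67; Q3=14.67, Q2=18.33; dissipated=1.225
Op 3: CLOSE 3-5: Q_total=24.11, C_total=9.00, V=2.68; Q3=10.72, Q5=13.40; dissipated=3.512
Op 4: GROUND 5: Q5=0; energy lost=17.943
Op 5: CLOSE 5-3: Q_total=10.72, C_total=9.00, V=1.19; Q5=5.95, Q3=4.76; dissipated=7.975
Final charges: Q1=7.56, Q2=18.33, Q3=4.76, Q4=4.00, Q5=5.95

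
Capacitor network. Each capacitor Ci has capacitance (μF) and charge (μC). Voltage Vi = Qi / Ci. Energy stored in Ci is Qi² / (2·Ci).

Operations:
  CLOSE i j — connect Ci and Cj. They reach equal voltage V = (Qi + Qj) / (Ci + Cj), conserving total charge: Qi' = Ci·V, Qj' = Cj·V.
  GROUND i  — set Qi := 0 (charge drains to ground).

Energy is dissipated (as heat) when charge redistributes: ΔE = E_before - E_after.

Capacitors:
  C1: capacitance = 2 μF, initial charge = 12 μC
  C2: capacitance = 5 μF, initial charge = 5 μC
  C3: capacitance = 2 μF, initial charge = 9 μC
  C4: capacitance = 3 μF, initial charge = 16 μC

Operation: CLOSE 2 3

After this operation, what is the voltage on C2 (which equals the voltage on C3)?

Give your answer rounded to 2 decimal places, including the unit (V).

Initial: C1(2μF, Q=12μC, V=6.00V), C2(5μF, Q=5μC, V=1.00V), C3(2μF, Q=9μC, V=4.50V), C4(3μF, Q=16μC, V=5.33V)
Op 1: CLOSE 2-3: Q_total=14.00, C_total=7.00, V=2.00; Q2=10.00, Q3=4.00; dissipated=8.750

Answer: 2.00 V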